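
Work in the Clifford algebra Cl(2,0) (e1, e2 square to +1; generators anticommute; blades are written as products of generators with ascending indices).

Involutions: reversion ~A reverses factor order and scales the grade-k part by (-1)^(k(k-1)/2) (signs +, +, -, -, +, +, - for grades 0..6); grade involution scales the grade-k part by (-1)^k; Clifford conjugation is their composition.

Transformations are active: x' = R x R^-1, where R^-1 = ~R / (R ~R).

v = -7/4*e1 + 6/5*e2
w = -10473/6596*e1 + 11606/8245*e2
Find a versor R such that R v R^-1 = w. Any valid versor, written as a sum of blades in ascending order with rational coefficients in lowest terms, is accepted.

Construction: equal norms (both 1801/400) license R = v + w = -5504/1649*e1 + 4300/1649*e2 — nothing changes along that direction, while (v - w)/2 changes sign, so v maps onto w.
Answer: -5504/1649*e1 + 4300/1649*e2


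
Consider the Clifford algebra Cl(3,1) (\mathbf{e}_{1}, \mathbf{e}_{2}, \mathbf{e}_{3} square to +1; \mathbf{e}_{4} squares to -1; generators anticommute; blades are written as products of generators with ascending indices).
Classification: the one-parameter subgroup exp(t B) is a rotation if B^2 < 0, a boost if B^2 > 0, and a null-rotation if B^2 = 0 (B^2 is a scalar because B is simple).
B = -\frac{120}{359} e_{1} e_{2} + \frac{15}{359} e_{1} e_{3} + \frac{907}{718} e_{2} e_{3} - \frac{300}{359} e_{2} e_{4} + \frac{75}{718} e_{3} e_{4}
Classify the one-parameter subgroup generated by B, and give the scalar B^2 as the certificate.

B^2 term by term: the squares give (-\frac{120}{359})^2*(e_{1} e_{2})^2 + (\frac{15}{359})^2*(e_{1} e_{3})^2 + (\frac{907}{718})^2*(e_{2} e_{3})^2 + (-\frac{300}{359})^2*(e_{2} e_{4})^2 + (\frac{75}{718})^2*(e_{3} e_{4})^2 = \frac{14400}{128881}*(-1) + \frac{225}{128881}*(-1) + \frac{822649}{515524}*(-1) + \frac{90000}{128881}*(+1) + \frac{5625}{515524}*(+1) = -1 (each basis 2-blade squares to minus the product of its generators' squares); cross terms between blades sharing an index anticommute and cancel; the commuting (index-disjoint) pairs give grade-4 terms 2*c*c'*(blade product), which cancel blade by blade — e_{1} e_{2} e_{3} e_{4}: -\frac{9000}{128881} + \frac{9000}{128881} = 0 — confirming B is simple. So B^2 = -1.
Answer: rotation, certificate B^2 = -1. No conjugation can change B^2 = -1; the sign gives the class.


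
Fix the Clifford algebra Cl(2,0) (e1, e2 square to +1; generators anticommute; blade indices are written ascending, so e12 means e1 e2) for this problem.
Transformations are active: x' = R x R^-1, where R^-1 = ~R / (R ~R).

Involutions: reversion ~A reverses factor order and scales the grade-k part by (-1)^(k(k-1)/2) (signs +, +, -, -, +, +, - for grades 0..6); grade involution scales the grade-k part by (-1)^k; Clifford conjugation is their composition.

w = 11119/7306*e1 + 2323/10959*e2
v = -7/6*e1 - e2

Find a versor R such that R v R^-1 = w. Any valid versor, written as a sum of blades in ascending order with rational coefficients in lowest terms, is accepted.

A norm check does it: q(v) = q(w) = 85/36, hence R = v + w = 3893/10959*e1 - 8636/10959*e2 realises the map — parallel part kept, (v - w)/2 negated, v carried to w.
Answer: 3893/10959*e1 - 8636/10959*e2


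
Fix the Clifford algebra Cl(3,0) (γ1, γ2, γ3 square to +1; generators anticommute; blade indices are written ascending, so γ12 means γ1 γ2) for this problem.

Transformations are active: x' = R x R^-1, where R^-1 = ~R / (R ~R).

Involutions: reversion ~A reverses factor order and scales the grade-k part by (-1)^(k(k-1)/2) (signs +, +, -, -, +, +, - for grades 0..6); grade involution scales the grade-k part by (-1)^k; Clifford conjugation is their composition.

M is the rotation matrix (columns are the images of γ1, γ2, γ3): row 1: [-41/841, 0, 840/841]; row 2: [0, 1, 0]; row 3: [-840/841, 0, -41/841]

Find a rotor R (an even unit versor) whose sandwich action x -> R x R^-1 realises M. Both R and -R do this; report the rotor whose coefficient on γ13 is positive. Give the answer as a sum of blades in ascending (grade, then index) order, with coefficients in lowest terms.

Method: write R = a + b12*γ12 + b13*γ13 + b23*γ23 with a^2 + b12^2 + b13^2 + b23^2 = 1 (so R^-1 = ~R). Expanding the columns R e_j ~R gives tr M = 4a^2 - 1 and, from the antisymmetric part, M21 - M12 = -4a*b12, M13 - M31 = 4a*b13, M32 - M23 = -4a*b23.
Here tr M = 759/841, so a^2 = (1 + tr M)/4 = 400/841 and a = ±20/29. Taking a = 20/29: M21 - M12 = 0, M13 - M31 = 1680/841, M32 - M23 = 0, giving b12 = 0, b13 = 21/29, b23 = 0, i.e. R = 20/29 + 21/29*γ13.
Its γ13 coefficient is already positive.
Answer: 20/29 + 21/29*γ13. Key observation: the double cover Spin(3) -> SO(3) sends R and -R to the same matrix (trace 759/841 here), so the stated sign of the γ13 coefficient is what selects one sheet.


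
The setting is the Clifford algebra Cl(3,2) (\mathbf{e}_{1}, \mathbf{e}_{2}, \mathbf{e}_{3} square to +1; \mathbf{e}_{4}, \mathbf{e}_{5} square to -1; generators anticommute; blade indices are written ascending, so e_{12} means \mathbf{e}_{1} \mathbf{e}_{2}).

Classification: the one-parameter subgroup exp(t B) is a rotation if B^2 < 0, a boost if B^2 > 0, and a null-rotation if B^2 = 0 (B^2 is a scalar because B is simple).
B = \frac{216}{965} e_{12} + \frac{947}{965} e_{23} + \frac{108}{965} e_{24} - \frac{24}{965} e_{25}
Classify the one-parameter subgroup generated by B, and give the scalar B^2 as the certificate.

B^2 term by term: the squares give (\frac{216}{965})^2*(e_{12})^2 + (\frac{947}{965})^2*(e_{23})^2 + (\frac{108}{965})^2*(e_{24})^2 + (-\frac{24}{965})^2*(e_{25})^2 = \frac{46656}{931225}*(-1) + \frac{896809}{931225}*(-1) + \frac{11664}{931225}*(+1) + \frac{576}{931225}*(+1) = -1 (each basis 2-blade squares to minus the product of its generators' squares); cross terms between blades sharing an index anticommute and cancel. So B^2 = -1.
Answer: rotation, certificate B^2 = -1. The scalar -1 is the complete invariant here: its sign names the subgroup type.


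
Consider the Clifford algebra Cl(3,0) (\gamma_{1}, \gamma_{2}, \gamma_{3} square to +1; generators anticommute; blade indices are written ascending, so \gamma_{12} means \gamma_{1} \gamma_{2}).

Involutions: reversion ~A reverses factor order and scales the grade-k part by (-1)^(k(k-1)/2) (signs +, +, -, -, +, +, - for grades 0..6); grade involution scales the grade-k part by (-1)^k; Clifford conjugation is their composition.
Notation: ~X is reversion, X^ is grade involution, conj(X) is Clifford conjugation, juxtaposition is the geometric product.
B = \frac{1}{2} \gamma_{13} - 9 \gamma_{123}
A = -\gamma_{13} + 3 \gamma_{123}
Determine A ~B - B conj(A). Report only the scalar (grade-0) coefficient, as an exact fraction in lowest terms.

first term: -\frac{55}{2} - \frac{21}{2} \gamma_{2}
second term: \frac{53}{2} - \frac{15}{2} \gamma_{2}
Answer: -54


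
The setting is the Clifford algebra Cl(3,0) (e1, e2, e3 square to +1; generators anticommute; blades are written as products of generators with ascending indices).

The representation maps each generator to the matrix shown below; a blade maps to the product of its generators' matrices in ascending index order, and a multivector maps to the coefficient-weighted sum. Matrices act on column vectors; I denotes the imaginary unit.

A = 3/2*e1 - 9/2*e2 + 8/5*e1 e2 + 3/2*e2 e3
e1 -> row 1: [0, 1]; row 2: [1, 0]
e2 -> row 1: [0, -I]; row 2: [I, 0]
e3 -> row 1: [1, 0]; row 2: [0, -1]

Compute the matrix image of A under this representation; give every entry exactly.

Bivector images (products of the table entries): rho(e1 e2) = rho(e1)rho(e2) = row 1: [I, 0]; row 2: [0, -I]; rho(e2 e3) = rho(e2)rho(e3) = row 1: [0, I]; row 2: [I, 0].
M = (3/2)*rho(e1) + (-9/2)*rho(e2) + (8/5)*rho(e1 e2) + (3/2)*rho(e2 e3), summed entrywise:
Answer: row 1: [8*I/5, 3/2 + 6*I]; row 2: [3/2 - 3*I, -8*I/5]


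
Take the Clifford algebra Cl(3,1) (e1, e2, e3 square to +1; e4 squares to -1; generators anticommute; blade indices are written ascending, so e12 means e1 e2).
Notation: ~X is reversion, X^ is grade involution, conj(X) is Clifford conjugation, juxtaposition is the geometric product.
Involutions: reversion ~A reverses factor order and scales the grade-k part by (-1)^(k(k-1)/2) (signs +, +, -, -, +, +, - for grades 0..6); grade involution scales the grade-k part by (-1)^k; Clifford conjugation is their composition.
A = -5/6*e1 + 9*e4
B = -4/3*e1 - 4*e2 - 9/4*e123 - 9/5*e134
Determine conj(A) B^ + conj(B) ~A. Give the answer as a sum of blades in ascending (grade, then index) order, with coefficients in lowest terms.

first term: 10/9 + 10/3*e12 + 81/5*e13 + 12*e14 + 15/8*e23 + 36*e24 + 3/2*e34 + 81/4*e1234
second term: -10/9 + 10/3*e12 + 81/5*e13 + 12*e14 + 15/8*e23 + 36*e24 + 3/2*e34 - 81/4*e1234
Answer: 20/3*e12 + 162/5*e13 + 24*e14 + 15/4*e23 + 72*e24 + 3*e34


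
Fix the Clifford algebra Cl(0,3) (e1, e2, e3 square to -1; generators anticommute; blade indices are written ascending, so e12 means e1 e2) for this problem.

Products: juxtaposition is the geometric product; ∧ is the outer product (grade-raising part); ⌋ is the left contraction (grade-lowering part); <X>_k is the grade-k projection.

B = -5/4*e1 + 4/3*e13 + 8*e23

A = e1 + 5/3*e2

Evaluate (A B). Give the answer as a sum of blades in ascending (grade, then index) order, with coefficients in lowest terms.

step 1: 5/4 - 44/3*e3 + 25/12*e12 + 52/9*e123
Answer: 5/4 - 44/3*e3 + 25/12*e12 + 52/9*e123


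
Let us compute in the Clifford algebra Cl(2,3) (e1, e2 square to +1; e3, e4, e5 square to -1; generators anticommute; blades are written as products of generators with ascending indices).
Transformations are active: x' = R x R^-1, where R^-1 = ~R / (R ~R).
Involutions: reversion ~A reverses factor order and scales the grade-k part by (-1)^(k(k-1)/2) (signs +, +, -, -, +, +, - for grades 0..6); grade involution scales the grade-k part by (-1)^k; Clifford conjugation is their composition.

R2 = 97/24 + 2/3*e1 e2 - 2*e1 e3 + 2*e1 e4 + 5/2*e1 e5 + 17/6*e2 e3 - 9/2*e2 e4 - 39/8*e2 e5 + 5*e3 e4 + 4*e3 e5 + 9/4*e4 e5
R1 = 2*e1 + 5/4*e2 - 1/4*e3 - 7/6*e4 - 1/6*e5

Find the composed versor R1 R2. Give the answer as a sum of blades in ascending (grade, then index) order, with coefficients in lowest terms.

Distribute over the terms of R1 (each basis-blade product reordered to ascending indices, repeated generators contracted through their squares):
(2*e1) R2 = 97/12*e1 + 4/3*e2 - 4*e3 + 4*e4 + 5*e5 + 17/3*e1 e2 e3 - 9*e1 e2 e4 - 39/4*e1 e2 e5 + 10*e1 e3 e4 + 8*e1 e3 e5 + 9/2*e1 e4 e5
(5/4*e2) R2 = -5/6*e1 + 485/96*e2 + 85/24*e3 - 45/8*e4 - 195/32*e5 + 5/2*e1 e2 e3 - 5/2*e1 e2 e4 - 25/8*e1 e2 e5 + 25/4*e2 e3 e4 + 5*e2 e3 e5 + 45/16*e2 e4 e5
(-1/4*e3) R2 = 1/2*e1 - 17/24*e2 - 97/96*e3 + 5/4*e4 + e5 - 1/6*e1 e2 e3 + 1/2*e1 e3 e4 + 5/8*e1 e3 e5 - 9/8*e2 e3 e4 - 39/32*e2 e3 e5 - 9/16*e3 e4 e5
(-7/6*e4) R2 = -7/3*e1 + 21/4*e2 - 35/6*e3 - 679/144*e4 + 21/8*e5 - 7/9*e1 e2 e4 + 7/3*e1 e3 e4 + 35/12*e1 e4 e5 - 119/36*e2 e3 e4 - 91/16*e2 e4 e5 + 14/3*e3 e4 e5
(-1/6*e5) R2 = -5/12*e1 + 13/16*e2 - 2/3*e3 - 3/8*e4 - 97/144*e5 - 1/9*e1 e2 e5 + 1/3*e1 e3 e5 - 1/3*e1 e4 e5 - 17/36*e2 e3 e5 + 3/4*e2 e4 e5 - 5/6*e3 e4 e5
Summing the partial products and collecting blades:
Answer: 5*e1 + 1127/96*e2 - 255/32*e3 - 787/144*e4 + 535/288*e5 + 8*e1 e2 e3 - 221/18*e1 e2 e4 - 935/72*e1 e2 e5 + 77/6*e1 e3 e4 + 215/24*e1 e3 e5 + 85/12*e1 e4 e5 + 131/72*e2 e3 e4 + 953/288*e2 e3 e5 - 17/8*e2 e4 e5 + 157/48*e3 e4 e5


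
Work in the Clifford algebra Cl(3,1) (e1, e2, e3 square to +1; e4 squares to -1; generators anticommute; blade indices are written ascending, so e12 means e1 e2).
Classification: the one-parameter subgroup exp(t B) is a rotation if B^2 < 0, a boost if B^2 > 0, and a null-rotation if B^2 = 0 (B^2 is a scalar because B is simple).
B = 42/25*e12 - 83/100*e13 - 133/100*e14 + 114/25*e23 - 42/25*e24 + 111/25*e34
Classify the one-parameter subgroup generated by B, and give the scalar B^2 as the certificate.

B^2 term by term: the squares give (42/25)^2*(e12)^2 + (-83/100)^2*(e13)^2 + (-133/100)^2*(e14)^2 + (114/25)^2*(e23)^2 + (-42/25)^2*(e24)^2 + (111/25)^2*(e34)^2 = 1764/625*(-1) + 6889/10000*(-1) + 17689/10000*(+1) + 12996/625*(-1) + 1764/625*(+1) + 12321/625*(+1) = 0 (each basis 2-blade squares to minus the product of its generators' squares); cross terms between blades sharing an index anticommute and cancel; the commuting (index-disjoint) pairs give grade-4 terms 2*c*c'*(blade product), which cancel blade by blade — e1234: 9324/625 - 1743/625 - 7581/625 = 0 — confirming B is simple. So B^2 = 0.
Answer: null-rotation, certificate B^2 = 0. B^2 = 0 is basis-independent, so its sign is the whole story.


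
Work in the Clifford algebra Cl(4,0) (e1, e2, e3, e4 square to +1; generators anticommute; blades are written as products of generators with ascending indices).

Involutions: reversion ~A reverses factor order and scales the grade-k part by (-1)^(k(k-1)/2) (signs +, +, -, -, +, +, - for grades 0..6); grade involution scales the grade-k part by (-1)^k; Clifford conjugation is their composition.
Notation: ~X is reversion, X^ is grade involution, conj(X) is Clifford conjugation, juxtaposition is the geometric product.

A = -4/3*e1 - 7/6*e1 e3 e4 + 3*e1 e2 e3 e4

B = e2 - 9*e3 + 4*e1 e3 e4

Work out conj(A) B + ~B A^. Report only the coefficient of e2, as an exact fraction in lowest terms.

first term: 14/3 + 12*e2 + 4/3*e1 e2 - 12*e1 e3 - 21/2*e1 e4 + 16/3*e3 e4 + 27*e1 e2 e4 + 3*e1 e3 e4 - 7/6*e1 e2 e3 e4
second term: 14/3 + 12*e2 - 4/3*e1 e2 + 12*e1 e3 + 21/2*e1 e4 - 16/3*e3 e4 - 27*e1 e2 e4 - 3*e1 e3 e4 - 7/6*e1 e2 e3 e4
Answer: 24


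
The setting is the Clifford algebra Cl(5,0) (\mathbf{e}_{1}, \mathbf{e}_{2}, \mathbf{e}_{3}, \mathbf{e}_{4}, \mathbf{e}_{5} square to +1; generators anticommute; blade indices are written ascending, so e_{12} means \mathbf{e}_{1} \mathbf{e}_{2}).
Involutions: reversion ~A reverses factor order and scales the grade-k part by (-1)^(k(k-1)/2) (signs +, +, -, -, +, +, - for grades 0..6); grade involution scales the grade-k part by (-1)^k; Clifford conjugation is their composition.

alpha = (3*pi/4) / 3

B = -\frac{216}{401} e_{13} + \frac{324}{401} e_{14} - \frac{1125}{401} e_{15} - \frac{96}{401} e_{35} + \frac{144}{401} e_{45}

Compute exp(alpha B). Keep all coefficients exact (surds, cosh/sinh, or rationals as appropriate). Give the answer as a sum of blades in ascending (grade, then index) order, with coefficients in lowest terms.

B^2 term by term: the squares give (-\frac{216}{401})^2*(e_{13})^2 + (\frac{324}{401})^2*(e_{14})^2 + (-\frac{1125}{401})^2*(e_{15})^2 + (-\frac{96}{401})^2*(e_{35})^2 + (\frac{144}{401})^2*(e_{45})^2 = \frac{46656}{160801}*(-1) + \frac{104976}{160801}*(-1) + \frac{1265625}{160801}*(-1) + \frac{9216}{160801}*(-1) + \frac{20736}{160801}*(-1) = -9 (each basis 2-blade squares to minus the product of its generators' squares); cross terms between blades sharing an index anticommute and cancel; the commuting (index-disjoint) pairs give grade-4 terms 2*c*c'*(blade product), which cancel blade by blade — e_{1345}: -\frac{62208}{160801} + \frac{62208}{160801} = 0 — confirming B is simple. So B^2 = -9.
B^2 = -9 — since the square is negative, the closed form is circular: l = 3, alpha*l = \frac{3 \pi}{4}, so exp(alpha B) = cos(\frac{3 \pi}{4}) + (sin(\frac{3 \pi}{4})/3)*B = - \frac{\sqrt{2}}{2} + (\frac{\sqrt{2}}{6})*B.
Answer: - \frac{\sqrt{2}}{2} - \frac{36 \sqrt{2}}{401} e_{13} + \frac{54 \sqrt{2}}{401} e_{14} - \frac{375 \sqrt{2}}{802} e_{15} - \frac{16 \sqrt{2}}{401} e_{35} + \frac{24 \sqrt{2}}{401} e_{45}


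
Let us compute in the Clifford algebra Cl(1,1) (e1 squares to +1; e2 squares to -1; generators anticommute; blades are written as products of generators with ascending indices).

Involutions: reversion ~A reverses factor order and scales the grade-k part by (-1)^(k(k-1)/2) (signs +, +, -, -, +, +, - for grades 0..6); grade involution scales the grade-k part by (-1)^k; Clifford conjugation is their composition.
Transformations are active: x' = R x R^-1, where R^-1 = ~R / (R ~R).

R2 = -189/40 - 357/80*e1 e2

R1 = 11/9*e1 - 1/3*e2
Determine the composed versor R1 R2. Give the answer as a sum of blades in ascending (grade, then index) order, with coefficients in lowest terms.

Distribute over the terms of R1 (each basis-blade product reordered to ascending indices, repeated generators contracted through their squares):
(11/9*e1) R2 = -231/40*e1 - 1309/240*e2
(-1/3*e2) R2 = 119/80*e1 + 63/40*e2
Summing the partial products and collecting blades:
Answer: -343/80*e1 - 931/240*e2


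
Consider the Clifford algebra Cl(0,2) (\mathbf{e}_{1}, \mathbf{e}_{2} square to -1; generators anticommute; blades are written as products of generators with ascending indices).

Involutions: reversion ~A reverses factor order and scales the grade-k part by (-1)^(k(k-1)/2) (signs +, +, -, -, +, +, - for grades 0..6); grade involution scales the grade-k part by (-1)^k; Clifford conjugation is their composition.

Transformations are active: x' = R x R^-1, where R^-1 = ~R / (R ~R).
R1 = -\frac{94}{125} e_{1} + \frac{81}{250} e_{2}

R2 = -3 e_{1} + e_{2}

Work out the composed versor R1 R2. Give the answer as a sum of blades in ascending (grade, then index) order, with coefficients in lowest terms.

Distribute over the terms of R1 (each basis-blade product reordered to ascending indices, repeated generators contracted through their squares):
(-\frac{94}{125} e_{1}) R2 = -\frac{282}{125} - \frac{94}{125} e_{1} e_{2}
(\frac{81}{250} e_{2}) R2 = -\frac{81}{250} + \frac{243}{250} e_{1} e_{2}
Summing the partial products and collecting blades:
Answer: -\frac{129}{50} + \frac{11}{50} e_{1} e_{2}


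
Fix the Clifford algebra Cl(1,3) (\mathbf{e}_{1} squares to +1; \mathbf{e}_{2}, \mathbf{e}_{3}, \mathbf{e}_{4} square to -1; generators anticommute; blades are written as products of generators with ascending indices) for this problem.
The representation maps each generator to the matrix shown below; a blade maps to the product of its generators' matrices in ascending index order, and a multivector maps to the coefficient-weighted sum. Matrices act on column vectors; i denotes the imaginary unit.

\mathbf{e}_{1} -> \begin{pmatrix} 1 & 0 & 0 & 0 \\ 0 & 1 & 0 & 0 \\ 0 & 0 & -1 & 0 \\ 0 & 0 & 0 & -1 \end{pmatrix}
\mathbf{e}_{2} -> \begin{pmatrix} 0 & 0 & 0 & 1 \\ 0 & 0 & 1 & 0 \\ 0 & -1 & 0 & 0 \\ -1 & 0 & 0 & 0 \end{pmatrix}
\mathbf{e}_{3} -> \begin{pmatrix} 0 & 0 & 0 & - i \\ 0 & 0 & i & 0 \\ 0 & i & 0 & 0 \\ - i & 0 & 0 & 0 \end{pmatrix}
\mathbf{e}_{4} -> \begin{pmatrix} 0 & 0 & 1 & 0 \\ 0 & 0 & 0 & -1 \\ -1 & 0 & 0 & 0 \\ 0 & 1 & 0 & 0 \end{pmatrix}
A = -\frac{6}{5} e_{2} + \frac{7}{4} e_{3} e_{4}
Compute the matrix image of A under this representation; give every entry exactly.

Bivector images (products of the table entries): rho(e_{3} e_{4}) = rho(\mathbf{e}_{3})rho(\mathbf{e}_{4}) = \begin{pmatrix} 0 & - i & 0 & 0 \\ - i & 0 & 0 & 0 \\ 0 & 0 & 0 & - i \\ 0 & 0 & - i & 0 \end{pmatrix}.
M = (-\frac{6}{5})*rho(e_{2}) + (\frac{7}{4})*rho(e_{3} e_{4}), summed entrywise:
Answer: \begin{pmatrix} 0 & - \frac{7 i}{4} & 0 & - \frac{6}{5} \\ - \frac{7 i}{4} & 0 & - \frac{6}{5} & 0 \\ 0 & \frac{6}{5} & 0 & - \frac{7 i}{4} \\ \frac{6}{5} & 0 & - \frac{7 i}{4} & 0 \end{pmatrix}


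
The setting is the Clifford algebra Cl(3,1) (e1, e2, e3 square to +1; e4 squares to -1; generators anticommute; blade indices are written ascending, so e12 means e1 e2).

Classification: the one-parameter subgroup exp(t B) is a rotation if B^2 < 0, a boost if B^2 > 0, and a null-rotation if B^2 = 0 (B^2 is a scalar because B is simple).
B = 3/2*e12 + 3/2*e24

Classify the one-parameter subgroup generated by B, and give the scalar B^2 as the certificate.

B^2 term by term: the squares give (3/2)^2*(e12)^2 + (3/2)^2*(e24)^2 = 9/4*(-1) + 9/4*(+1) = 0 (each basis 2-blade squares to minus the product of its generators' squares); cross terms between blades sharing an index anticommute and cancel. So B^2 = 0.
Answer: null-rotation, certificate B^2 = 0. Certificate logic: 0 is a conjugation-invariant scalar, so its sign fixes rotation versus boost versus null-rotation outright.


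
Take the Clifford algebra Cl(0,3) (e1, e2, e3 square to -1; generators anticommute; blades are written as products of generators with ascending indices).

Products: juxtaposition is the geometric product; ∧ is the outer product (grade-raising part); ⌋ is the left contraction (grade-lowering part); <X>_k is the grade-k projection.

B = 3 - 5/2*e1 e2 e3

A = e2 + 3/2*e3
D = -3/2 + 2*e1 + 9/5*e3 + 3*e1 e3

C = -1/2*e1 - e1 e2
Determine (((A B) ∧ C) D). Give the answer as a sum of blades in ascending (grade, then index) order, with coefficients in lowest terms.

step 1: 3*e2 + 9/2*e3 + 15/4*e1 e2 - 5/2*e1 e3
step 2: 3/2*e1 e2 + 9/4*e1 e3 - 9/2*e1 e2 e3
step 3: -27/4 - 81/20*e1 - 21/2*e2 + 9/2*e3 + 117/20*e1 e2 - 27/8*e1 e3 + 27/2*e2 e3 + 189/20*e1 e2 e3
Answer: -27/4 - 81/20*e1 - 21/2*e2 + 9/2*e3 + 117/20*e1 e2 - 27/8*e1 e3 + 27/2*e2 e3 + 189/20*e1 e2 e3


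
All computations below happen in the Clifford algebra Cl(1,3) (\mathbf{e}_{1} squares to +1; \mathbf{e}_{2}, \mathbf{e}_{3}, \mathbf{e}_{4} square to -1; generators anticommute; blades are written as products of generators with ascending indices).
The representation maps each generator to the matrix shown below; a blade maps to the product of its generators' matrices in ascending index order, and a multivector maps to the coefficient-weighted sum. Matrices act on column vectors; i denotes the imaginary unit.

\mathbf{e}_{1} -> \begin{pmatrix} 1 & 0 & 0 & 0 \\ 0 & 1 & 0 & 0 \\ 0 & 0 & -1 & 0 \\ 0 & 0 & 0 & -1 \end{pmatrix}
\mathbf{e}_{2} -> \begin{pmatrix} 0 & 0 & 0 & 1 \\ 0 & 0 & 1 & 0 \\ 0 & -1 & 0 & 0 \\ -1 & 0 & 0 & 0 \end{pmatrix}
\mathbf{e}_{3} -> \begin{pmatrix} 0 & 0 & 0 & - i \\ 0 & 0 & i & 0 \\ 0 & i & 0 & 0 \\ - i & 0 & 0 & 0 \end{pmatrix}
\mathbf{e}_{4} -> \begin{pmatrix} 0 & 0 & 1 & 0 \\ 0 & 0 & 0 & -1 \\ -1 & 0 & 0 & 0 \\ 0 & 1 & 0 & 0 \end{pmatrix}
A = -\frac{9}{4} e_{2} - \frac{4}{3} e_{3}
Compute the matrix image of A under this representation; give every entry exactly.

M = (-\frac{9}{4})*rho(e_{2}) + (-\frac{4}{3})*rho(e_{3}), summed entrywise:
Answer: \begin{pmatrix} 0 & 0 & 0 & - \frac{9}{4} + \frac{4 i}{3} \\ 0 & 0 & - \frac{9}{4} - \frac{4 i}{3} & 0 \\ 0 & \frac{9}{4} - \frac{4 i}{3} & 0 & 0 \\ \frac{9}{4} + \frac{4 i}{3} & 0 & 0 & 0 \end{pmatrix}


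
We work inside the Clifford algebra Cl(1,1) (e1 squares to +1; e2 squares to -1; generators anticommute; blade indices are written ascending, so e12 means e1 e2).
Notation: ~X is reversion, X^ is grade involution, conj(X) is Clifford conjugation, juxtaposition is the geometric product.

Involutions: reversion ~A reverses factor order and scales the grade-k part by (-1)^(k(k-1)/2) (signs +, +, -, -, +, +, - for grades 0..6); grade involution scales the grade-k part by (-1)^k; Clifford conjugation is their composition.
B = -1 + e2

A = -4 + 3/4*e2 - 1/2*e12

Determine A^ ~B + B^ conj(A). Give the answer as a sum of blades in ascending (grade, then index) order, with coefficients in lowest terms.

first term: 19/4 + 1/2*e1 - 13/4*e2 + 1/2*e12
second term: 13/4 - 1/2*e1 + 19/4*e2 - 1/2*e12
Answer: 8 + 3/2*e2


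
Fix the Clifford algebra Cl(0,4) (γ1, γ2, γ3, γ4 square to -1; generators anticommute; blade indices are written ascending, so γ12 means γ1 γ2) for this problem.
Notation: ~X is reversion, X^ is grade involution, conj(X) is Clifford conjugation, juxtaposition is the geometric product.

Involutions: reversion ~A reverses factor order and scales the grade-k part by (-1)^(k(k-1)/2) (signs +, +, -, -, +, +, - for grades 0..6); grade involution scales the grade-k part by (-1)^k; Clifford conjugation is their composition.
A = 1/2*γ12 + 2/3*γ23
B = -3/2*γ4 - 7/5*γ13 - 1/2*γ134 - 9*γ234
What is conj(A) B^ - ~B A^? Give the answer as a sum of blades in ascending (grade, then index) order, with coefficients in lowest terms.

first term: 6*γ4 - 14/15*γ12 + 7/10*γ23 - 5/12*γ124 + 9/2*γ134 - 5/4*γ234
second term: -6*γ4 + 14/15*γ12 - 7/10*γ23 - 5/12*γ124 + 9/2*γ134 - 5/4*γ234
Answer: 12*γ4 - 28/15*γ12 + 7/5*γ23


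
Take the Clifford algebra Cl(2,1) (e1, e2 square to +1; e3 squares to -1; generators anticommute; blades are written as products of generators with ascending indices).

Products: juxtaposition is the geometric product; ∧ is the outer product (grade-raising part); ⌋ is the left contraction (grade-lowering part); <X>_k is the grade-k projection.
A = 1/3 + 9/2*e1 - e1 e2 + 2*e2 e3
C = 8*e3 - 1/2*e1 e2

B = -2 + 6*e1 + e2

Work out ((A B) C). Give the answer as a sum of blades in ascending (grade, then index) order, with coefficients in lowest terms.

step 1: 79/3 - 8*e1 + 19/3*e2 - 2*e3 + 13/2*e1 e2 - 4*e2 e3 + 12*e1 e2 e3
step 2: 77/4 + 19/6*e1 + 36*e2 + 650/3*e3 - 655/6*e1 e2 - 66*e1 e3 + 152/3*e2 e3 + 53*e1 e2 e3
Answer: 77/4 + 19/6*e1 + 36*e2 + 650/3*e3 - 655/6*e1 e2 - 66*e1 e3 + 152/3*e2 e3 + 53*e1 e2 e3


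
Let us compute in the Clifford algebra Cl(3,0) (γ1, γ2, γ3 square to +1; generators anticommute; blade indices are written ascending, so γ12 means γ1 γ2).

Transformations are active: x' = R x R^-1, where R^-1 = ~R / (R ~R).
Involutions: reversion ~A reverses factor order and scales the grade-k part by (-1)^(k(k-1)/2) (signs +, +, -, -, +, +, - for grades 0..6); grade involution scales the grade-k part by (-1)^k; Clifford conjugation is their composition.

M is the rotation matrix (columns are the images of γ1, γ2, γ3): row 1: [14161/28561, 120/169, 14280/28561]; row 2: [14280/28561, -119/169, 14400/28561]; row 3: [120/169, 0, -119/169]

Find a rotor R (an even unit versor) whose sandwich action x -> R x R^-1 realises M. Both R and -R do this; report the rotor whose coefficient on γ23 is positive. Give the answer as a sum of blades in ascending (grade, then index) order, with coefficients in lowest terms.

Method: write R = a + b12*γ12 + b13*γ13 + b23*γ23 with a^2 + b12^2 + b13^2 + b23^2 = 1 (so R^-1 = ~R). Expanding the columns R e_j ~R gives tr M = 4a^2 - 1 and, from the antisymmetric part, M21 - M12 = -4a*b12, M13 - M31 = 4a*b13, M32 - M23 = -4a*b23.
Here tr M = -26061/28561, so a^2 = (1 + tr M)/4 = 625/28561 and a = ±25/169. Taking a = 25/169: M21 - M12 = -6000/28561, M13 - M31 = -6000/28561, M32 - M23 = -14400/28561, giving b12 = 60/169, b13 = -60/169, b23 = 144/169, i.e. R = 25/169 + 60/169*γ12 - 60/169*γ13 + 144/169*γ23.
Its γ23 coefficient is already positive.
Answer: 25/169 + 60/169*γ12 - 60/169*γ13 + 144/169*γ23. Key observation: the double cover Spin(3) -> SO(3) sends R and -R to the same matrix (trace -26061/28561 here), so the stated sign of the γ23 coefficient is what selects one sheet.


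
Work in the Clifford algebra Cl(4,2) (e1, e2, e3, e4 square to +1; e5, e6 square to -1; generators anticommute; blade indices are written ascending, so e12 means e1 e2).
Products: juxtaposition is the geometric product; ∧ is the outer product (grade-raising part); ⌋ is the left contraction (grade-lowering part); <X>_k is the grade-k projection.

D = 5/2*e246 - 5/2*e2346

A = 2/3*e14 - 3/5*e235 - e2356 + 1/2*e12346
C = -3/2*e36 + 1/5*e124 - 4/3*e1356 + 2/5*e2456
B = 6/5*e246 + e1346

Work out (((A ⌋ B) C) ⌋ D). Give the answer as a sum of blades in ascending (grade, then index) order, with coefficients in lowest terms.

step 1: 2/3*e36
step 2: -1 + 8/9*e15 - 4/15*e2345 - 2/15*e12346
step 3: -5/2*e246 + 5/2*e2346
Answer: -5/2*e246 + 5/2*e2346


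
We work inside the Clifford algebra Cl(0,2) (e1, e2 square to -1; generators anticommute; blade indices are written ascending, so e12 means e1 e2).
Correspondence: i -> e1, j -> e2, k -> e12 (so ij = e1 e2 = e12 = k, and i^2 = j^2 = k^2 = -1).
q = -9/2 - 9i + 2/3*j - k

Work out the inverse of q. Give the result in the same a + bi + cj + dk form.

In blades: q = -9/2 - 9*e1 + 2/3*e2 - e12.
With qbar = -9/2 + 9*e1 - 2/3*e2 + e12 (scalar fixed, mapped units negated), q qbar = 3697/36 (the sum of squared coefficients), so q^-1 = qbar / (3697/36) = -162/3697 + 324/3697*e1 - 24/3697*e2 + 36/3697*e12; translating back:
Answer: -162/3697 + 324/3697*i - 24/3697*j + 36/3697*k


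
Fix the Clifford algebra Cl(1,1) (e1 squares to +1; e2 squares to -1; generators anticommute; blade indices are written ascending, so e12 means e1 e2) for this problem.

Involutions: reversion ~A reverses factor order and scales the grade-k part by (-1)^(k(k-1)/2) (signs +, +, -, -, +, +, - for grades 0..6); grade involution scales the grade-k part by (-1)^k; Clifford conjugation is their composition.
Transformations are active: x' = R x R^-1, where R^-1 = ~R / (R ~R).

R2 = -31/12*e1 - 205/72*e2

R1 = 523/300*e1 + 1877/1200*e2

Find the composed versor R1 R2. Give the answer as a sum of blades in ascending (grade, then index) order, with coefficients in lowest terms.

Distribute over the terms of R1 (each basis-blade product reordered to ascending indices, repeated generators contracted through their squares):
(523/300*e1) R2 = -16213/3600 - 21443/4320*e12
(1877/1200*e2) R2 = 76957/17280 + 58187/14400*e12
Summing the partial products and collecting blades:
Answer: -4327/86400 - 39869/43200*e12


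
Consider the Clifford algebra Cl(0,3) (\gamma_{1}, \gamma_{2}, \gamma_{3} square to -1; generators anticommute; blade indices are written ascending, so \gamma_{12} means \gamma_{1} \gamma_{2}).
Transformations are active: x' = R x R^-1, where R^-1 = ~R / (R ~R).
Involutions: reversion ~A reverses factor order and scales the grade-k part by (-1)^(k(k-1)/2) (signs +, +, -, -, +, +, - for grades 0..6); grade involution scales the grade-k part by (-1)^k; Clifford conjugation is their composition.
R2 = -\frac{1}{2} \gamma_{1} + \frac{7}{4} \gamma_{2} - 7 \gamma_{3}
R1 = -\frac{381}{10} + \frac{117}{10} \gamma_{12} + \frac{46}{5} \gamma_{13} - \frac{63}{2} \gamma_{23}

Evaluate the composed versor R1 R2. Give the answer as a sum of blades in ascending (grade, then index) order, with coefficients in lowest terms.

Distribute over the terms of R2 (each basis-blade product reordered to ascending indices, repeated generators contracted through their squares):
R1 (-\frac{1}{2} \gamma_{1}) = \frac{381}{20} \gamma_{1} - \frac{117}{20} \gamma_{2} - \frac{23}{5} \gamma_{3} + \frac{63}{4} \gamma_{123}
R1 (\frac{7}{4} \gamma_{2}) = -\frac{819}{40} \gamma_{1} - \frac{2667}{40} \gamma_{2} - \frac{441}{8} \gamma_{3} - \frac{161}{10} \gamma_{123}
R1 (-7 \gamma_{3}) = \frac{322}{5} \gamma_{1} - \frac{441}{2} \gamma_{2} + \frac{2667}{10} \gamma_{3} - \frac{819}{10} \gamma_{123}
Summing the partial products and collecting blades:
Answer: \frac{2519}{40} \gamma_{1} - \frac{11721}{40} \gamma_{2} + \frac{8279}{40} \gamma_{3} - \frac{329}{4} \gamma_{123}


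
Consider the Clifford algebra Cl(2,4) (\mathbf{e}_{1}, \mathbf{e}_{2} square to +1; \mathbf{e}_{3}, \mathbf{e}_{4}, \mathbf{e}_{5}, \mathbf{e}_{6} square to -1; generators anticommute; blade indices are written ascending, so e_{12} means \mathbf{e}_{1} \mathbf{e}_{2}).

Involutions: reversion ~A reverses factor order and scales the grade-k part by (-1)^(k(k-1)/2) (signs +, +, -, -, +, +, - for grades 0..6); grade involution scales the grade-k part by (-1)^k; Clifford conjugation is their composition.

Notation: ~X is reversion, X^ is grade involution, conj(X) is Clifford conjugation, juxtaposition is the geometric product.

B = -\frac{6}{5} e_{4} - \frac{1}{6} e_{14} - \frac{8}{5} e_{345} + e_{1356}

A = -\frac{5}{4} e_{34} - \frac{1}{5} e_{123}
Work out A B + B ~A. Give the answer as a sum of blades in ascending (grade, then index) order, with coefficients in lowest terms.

first term: -\frac{3}{2} e_{3} - 2 e_{5} - \frac{5}{24} e_{13} + \frac{1}{30} e_{234} + \frac{1}{5} e_{256} + \frac{6}{25} e_{1234} - \frac{8}{25} e_{1245} - \frac{5}{4} e_{1456}
second term: -\frac{3}{2} e_{3} + 2 e_{5} - \frac{5}{24} e_{13} + \frac{1}{30} e_{234} - \frac{1}{5} e_{256} + \frac{6}{25} e_{1234} + \frac{8}{25} e_{1245} - \frac{5}{4} e_{1456}
Answer: -3 e_{3} - \frac{5}{12} e_{13} + \frac{1}{15} e_{234} + \frac{12}{25} e_{1234} - \frac{5}{2} e_{1456}


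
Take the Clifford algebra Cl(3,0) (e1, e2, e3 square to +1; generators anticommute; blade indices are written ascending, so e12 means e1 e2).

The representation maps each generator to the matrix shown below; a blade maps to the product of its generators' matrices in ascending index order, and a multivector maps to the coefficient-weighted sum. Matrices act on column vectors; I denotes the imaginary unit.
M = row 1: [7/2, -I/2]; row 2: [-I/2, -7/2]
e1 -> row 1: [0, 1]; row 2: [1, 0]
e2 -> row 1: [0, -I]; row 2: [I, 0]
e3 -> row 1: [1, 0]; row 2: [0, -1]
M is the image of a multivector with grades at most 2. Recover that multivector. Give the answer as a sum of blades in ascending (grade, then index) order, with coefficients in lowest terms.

Method: 1, rho(e1), rho(e2), rho(e3) form a trace-orthogonal basis of the 2x2 complex matrices (tr(X Y) = 2 if X = Y, else 0), so M = m0*1 + m1*rho(e1) + m2*rho(e2) + m3*rho(e3) with m0 = tr(M)/2 = 0, m1 = tr(M rho(e1))/2 = -I/2, m2 = tr(M rho(e2))/2 = 0, m3 = tr(M rho(e3))/2 = 7/2.
Multiplying table entries, the bivector images are rho(e12) = I*rho(e3), rho(e13) = -I*rho(e2), rho(e23) = I*rho(e1); with real blade coefficients the real parts of m0..m3 are the coefficients of 1, e1, e2, e3 and the imaginary parts give the bivectors (e23: Im m1, e13: -Im m2, e12: Im m3).
Answer: 7/2*e3 - 1/2*e23


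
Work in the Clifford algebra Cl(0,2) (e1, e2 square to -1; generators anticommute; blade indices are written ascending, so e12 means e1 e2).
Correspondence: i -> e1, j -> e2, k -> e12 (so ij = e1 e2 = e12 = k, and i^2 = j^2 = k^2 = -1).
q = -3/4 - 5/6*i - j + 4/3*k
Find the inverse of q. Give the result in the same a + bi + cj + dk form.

In blades: q = -3/4 - 5/6*e1 - e2 + 4/3*e12.
With qbar = -3/4 + 5/6*e1 + e2 - 4/3*e12 (scalar fixed, mapped units negated), q qbar = 581/144 (the sum of squared coefficients), so q^-1 = qbar / (581/144) = -108/581 + 120/581*e1 + 144/581*e2 - 192/581*e12; translating back:
Answer: -108/581 + 120/581*i + 144/581*j - 192/581*k


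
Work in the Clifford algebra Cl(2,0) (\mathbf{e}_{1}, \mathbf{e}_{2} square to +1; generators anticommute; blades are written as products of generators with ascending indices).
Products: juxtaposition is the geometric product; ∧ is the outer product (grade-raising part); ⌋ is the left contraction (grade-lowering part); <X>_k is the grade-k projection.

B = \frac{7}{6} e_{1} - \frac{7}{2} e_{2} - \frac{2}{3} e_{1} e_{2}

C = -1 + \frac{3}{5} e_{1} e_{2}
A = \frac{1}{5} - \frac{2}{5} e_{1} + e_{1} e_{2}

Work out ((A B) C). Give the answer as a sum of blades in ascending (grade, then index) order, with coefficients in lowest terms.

step 1: \frac{1}{5} - \frac{49}{15} e_{1} - \frac{8}{5} e_{2} + \frac{19}{15} e_{1} e_{2}
step 2: -\frac{24}{25} + \frac{317}{75} e_{1} - \frac{9}{25} e_{2} - \frac{86}{75} e_{1} e_{2}
Answer: -\frac{24}{25} + \frac{317}{75} e_{1} - \frac{9}{25} e_{2} - \frac{86}{75} e_{1} e_{2}


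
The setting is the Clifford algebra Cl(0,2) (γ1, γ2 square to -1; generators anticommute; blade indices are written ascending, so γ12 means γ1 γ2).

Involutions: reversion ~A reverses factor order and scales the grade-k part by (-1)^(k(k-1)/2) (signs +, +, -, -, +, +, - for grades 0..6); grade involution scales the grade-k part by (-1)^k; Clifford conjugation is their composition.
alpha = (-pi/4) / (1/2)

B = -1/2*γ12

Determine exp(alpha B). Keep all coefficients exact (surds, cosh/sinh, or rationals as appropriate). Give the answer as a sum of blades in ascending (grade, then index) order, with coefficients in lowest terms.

B^2 = (-1/2)^2*(γ12)^2 = 1/4*(-1) = -1/4 (a basis 2-blade squares to minus the product of its generators' squares).
B^2 = -1/4 — since the square is negative, the closed form is circular: l = 1/2, alpha*l = -pi/4, so exp(alpha B) = cos(-pi/4) + (sin(-pi/4)/(1/2))*B = sqrt(2)/2 + (-sqrt(2))*B.
Answer: sqrt(2)/2 + sqrt(2)/2*γ12


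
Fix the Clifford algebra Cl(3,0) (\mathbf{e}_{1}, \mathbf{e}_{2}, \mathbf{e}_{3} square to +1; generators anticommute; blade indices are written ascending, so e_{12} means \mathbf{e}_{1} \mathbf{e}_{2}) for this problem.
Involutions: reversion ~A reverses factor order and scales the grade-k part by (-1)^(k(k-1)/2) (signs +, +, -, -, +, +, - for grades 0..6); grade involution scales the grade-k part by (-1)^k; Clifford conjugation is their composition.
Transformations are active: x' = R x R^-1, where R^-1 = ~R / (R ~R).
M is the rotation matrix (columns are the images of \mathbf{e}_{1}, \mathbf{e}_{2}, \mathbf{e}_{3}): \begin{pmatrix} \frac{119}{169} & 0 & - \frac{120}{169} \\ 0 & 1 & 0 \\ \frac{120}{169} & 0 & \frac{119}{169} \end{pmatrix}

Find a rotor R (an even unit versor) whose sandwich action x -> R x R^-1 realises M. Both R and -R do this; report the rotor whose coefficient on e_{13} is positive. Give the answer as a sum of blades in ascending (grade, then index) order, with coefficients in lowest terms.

Method: write R = a + b12*e_{12} + b13*e_{13} + b23*e_{23} with a^2 + b12^2 + b13^2 + b23^2 = 1 (so R^-1 = ~R). Expanding the columns R e_j ~R gives tr M = 4a^2 - 1 and, from the antisymmetric part, M21 - M12 = -4a*b12, M13 - M31 = 4a*b13, M32 - M23 = -4a*b23.
Here tr M = \frac{407}{169}, so a^2 = (1 + tr M)/4 = \frac{144}{169} and a = ±\frac{12}{13}. Taking a = \frac{12}{13}: M21 - M12 = 0, M13 - M31 = -\frac{240}{169}, M32 - M23 = 0, giving b12 = 0, b13 = -\frac{5}{13}, b23 = 0, i.e. R = \frac{12}{13} - \frac{5}{13} e_{13}.
Its e_{13} coefficient is negative, so report the other preimage -R.
Answer: -\frac{12}{13} + \frac{5}{13} e_{13}. Note: both R and -R realise this M (trace \frac{407}{169}); the covering map identifies them, and the e_{13}-coefficient sign is the tie-breaker.


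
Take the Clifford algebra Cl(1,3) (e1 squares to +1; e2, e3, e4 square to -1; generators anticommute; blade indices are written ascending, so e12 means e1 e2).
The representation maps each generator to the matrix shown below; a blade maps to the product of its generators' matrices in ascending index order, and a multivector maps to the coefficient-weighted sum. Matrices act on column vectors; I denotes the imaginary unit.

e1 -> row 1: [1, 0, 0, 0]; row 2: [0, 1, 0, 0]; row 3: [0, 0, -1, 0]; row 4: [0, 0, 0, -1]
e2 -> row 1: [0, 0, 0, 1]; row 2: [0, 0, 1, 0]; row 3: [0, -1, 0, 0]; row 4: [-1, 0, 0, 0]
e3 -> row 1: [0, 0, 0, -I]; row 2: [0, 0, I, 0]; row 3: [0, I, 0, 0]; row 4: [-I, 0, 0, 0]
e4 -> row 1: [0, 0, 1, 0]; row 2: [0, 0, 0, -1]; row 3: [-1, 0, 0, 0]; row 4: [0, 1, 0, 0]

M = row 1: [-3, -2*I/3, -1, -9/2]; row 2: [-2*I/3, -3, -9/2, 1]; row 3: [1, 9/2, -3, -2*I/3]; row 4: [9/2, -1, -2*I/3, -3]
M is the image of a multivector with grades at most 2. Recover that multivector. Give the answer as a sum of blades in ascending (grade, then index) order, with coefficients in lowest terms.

Method: the blade images are trace-orthogonal — tr(rho(e_A) rho(e_B)^-1) = 4 if A = B and 0 otherwise — and rho(e_A)^-1 = (e_A)^2 * rho(e_A) with (e_A)^2 = +1 or -1, so the coefficient of e_A in the preimage is (e_A)^2 * tr(M rho(e_A))/4.
Nonzero projections over blades of grade <= 2: 1: (1)^2 = +1, tr(M 1) = -12, coefficient -3; e2: (e2)^2 = -1, tr(M rho(e2)) = 18, coefficient -9/2; e4: (e4)^2 = -1, tr(M rho(e4)) = 4, coefficient -1; e34: (e34)^2 = -1, tr(M rho(e34)) = -8/3, coefficient 2/3. Every other blade of grade <= 2 projects to 0.
Answer: -3 - 9/2*e2 - e4 + 2/3*e34


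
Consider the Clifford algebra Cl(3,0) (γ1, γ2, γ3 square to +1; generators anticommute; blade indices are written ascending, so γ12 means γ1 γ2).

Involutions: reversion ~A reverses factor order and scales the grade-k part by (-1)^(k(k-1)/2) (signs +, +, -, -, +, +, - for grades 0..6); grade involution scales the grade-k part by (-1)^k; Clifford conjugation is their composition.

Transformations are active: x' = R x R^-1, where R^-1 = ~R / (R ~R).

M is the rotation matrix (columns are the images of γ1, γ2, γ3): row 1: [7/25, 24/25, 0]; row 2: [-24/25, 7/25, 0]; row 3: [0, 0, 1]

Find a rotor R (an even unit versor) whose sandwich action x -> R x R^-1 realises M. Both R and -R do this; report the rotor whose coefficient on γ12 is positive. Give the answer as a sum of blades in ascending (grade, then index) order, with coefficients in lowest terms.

Method: write R = a + b12*γ12 + b13*γ13 + b23*γ23 with a^2 + b12^2 + b13^2 + b23^2 = 1 (so R^-1 = ~R). Expanding the columns R e_j ~R gives tr M = 4a^2 - 1 and, from the antisymmetric part, M21 - M12 = -4a*b12, M13 - M31 = 4a*b13, M32 - M23 = -4a*b23.
Here tr M = 39/25, so a^2 = (1 + tr M)/4 = 16/25 and a = ±4/5. Taking a = 4/5: M21 - M12 = -48/25, M13 - M31 = 0, M32 - M23 = 0, giving b12 = 3/5, b13 = 0, b23 = 0, i.e. R = 4/5 + 3/5*γ12.
Its γ12 coefficient is already positive.
Answer: 4/5 + 3/5*γ12. Note: both R and -R realise this M (trace 39/25); the covering map identifies them, and the γ12-coefficient sign is the tie-breaker.
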